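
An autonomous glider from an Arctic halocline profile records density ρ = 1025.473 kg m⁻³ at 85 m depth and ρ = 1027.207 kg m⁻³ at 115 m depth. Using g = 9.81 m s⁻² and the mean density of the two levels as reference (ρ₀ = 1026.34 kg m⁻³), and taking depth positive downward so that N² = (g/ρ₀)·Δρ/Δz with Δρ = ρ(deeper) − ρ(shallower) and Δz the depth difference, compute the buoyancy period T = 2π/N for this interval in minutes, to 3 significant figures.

4.46 min

Δρ = 1027.207 − 1025.473 = 1.734 kg m⁻³ over Δz = 115 − 85 = 30 m.
N² = (9.81/1026.34) × (1.734/30) = 5.5247 × 10⁻⁴ s⁻².
N = √(5.5247 × 10⁻⁴) = 0.023505 rad s⁻¹, so T = 2π/N = 267.31 s = 4.4552 min ≈ 4.46 min.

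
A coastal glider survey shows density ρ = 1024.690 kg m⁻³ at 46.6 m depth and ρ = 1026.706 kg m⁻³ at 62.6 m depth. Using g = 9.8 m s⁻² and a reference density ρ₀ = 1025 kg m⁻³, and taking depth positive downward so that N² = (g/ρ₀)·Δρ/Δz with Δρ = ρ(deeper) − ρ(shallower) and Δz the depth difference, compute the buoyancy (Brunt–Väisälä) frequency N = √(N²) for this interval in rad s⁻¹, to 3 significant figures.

0.0347 rad s⁻¹

Δρ = 1026.706 − 1024.690 = 2.016 kg m⁻³ over Δz = 62.6 − 46.6 = 16 m.
N² = (9.8/1025) × (2.016/16) = 1.2047 × 10⁻³ s⁻².
N = √(1.2047 × 10⁻³) = 0.034709 rad s⁻¹ ≈ 0.0347 rad s⁻¹.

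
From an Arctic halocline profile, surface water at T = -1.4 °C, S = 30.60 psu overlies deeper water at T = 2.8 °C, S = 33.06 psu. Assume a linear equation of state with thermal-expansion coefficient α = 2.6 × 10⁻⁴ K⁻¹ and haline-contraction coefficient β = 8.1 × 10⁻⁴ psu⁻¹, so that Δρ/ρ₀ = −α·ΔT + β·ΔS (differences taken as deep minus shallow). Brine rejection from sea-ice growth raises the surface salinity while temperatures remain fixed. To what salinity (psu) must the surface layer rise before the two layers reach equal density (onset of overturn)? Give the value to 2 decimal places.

31.71 psu

Neutral buoyancy requires −α(T_deep − T_surf) + β(S_deep − S_surf′) = 0.
S_surf′ = S_deep − (α/β)·ΔT = 33.06 − (2.6 × 10⁻⁴/8.1 × 10⁻⁴)·(+4.2) = 31.7119 psu.
Increase required: 31.7119 − 30.60 = 1.1119 psu.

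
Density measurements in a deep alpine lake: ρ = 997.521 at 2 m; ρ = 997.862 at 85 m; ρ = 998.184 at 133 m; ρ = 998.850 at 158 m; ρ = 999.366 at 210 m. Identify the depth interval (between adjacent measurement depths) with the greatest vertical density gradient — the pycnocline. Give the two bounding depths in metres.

133–158 m

Compute the density gradient over each adjacent pair:
  2–85 m: Δρ/Δz = 0.341/83 = 4.1 × 10⁻³ kg m⁻⁴
  85–133 m: Δρ/Δz = 0.322/48 = 6.7 × 10⁻³ kg m⁻⁴
  133–158 m: Δρ/Δz = 0.666/25 = 0.027 kg m⁻⁴
  158–210 m: Δρ/Δz = 0.516/52 = 9.9 × 10⁻³ kg m⁻⁴
The largest gradient is in the 133–158 m interval — the pycnocline.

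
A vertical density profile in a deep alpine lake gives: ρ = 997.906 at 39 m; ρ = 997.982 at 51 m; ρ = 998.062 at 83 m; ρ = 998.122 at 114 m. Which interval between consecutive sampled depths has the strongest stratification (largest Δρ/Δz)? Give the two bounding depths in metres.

Compute the density gradient over each adjacent pair:
  39–51 m: Δρ/Δz = 0.076/12 = 6.3 × 10⁻³ kg m⁻⁴
  51–83 m: Δρ/Δz = 0.080/32 = 2.5 × 10⁻³ kg m⁻⁴
  83–114 m: Δρ/Δz = 0.060/31 = 1.9 × 10⁻³ kg m⁻⁴
The largest gradient is in the 39–51 m interval — the pycnocline.

39–51 m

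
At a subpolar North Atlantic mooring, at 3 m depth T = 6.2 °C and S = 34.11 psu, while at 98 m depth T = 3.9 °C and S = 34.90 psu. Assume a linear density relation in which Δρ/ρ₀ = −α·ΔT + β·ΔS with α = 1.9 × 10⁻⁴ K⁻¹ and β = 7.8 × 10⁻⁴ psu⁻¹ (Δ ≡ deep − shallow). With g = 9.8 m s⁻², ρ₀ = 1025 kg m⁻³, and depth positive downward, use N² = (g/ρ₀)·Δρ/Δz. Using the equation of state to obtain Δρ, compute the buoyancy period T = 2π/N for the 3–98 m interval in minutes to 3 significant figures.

10.0 min

ΔT = -2.3 K, ΔS = +0.79 psu (deep − shallow).
Δρ/ρ₀ = −αΔT + βΔS = 4.37 × 10⁻⁴ + 6.162 × 10⁻⁴ = 1.0532 × 10⁻³, so Δρ ≈ 1.080 kg m⁻³.
N² = (g/ρ₀)·Δρ/Δz = g·(Δρ/ρ₀)/Δz = 9.8 × 1.0532 × 10⁻³ / 95 = 1.0865 × 10⁻⁴ s⁻².
N = √(1.0865 × 10⁻⁴) = 0.010424 rad s⁻¹ → T = 2π/N = 602.76 s = 10.046 min ≈ 10.0 min.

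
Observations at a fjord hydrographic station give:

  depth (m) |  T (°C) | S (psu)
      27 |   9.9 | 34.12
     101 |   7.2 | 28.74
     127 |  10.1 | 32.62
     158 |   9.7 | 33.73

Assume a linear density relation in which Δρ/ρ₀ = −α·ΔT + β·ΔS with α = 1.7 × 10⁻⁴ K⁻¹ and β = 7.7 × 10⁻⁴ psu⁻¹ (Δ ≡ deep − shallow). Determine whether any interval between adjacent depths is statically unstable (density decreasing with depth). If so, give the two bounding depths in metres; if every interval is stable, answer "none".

Evaluate Δρ/ρ₀ = −αΔT + βΔS across each adjacent pair:
  27–101 m: −αΔT+βΔS = −(1.7 × 10⁻⁴)(-2.7)+(7.7 × 10⁻⁴)(-5.38) = -3.7 × 10⁻³ → UNSTABLE
  101–127 m: −αΔT+βΔS = −(1.7 × 10⁻⁴)(+2.9)+(7.7 × 10⁻⁴)(+3.88) = 2.5 × 10⁻³ → stable
  127–158 m: −αΔT+βΔS = −(1.7 × 10⁻⁴)(-0.4)+(7.7 × 10⁻⁴)(+1.11) = 9.2 × 10⁻⁴ → stable
The 27–101 m interval has Δρ < 0: lighter water underlies denser water.

27–101 m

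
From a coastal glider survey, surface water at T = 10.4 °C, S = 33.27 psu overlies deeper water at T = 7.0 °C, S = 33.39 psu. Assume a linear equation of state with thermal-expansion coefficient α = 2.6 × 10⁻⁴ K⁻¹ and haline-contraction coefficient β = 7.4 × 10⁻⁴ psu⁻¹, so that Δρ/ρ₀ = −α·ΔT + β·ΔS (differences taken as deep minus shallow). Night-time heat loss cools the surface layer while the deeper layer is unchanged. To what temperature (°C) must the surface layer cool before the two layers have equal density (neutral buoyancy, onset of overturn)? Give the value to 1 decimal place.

6.7 °C

Neutral buoyancy requires Δρ = 0, i.e. −α(T_deep − T_surf′) + β(S_deep − S_surf) = 0.
T_surf′ = T_deep − (β/α)·ΔS = 7.0 − (7.4 × 10⁻⁴/2.6 × 10⁻⁴)·(+0.12) = 6.658 °C.
Cooling required: 10.4 − (6.658) = 3.742 °C.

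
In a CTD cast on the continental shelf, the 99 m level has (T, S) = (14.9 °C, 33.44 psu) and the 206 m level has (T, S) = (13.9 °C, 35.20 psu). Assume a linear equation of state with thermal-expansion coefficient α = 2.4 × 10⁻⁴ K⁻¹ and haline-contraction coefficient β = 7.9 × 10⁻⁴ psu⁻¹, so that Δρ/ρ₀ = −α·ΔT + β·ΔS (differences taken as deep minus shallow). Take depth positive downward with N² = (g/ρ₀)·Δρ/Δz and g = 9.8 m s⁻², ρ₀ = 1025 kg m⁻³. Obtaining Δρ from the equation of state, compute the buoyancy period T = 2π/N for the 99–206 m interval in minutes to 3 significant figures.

8.57 min

ΔT = -1.0 K, ΔS = +1.76 psu (deep − shallow).
Δρ/ρ₀ = −αΔT + βΔS = 2.40 × 10⁻⁴ + 1.3904 × 10⁻³ = 1.6304 × 10⁻³, so Δρ ≈ 1.671 kg m⁻³.
N² = (g/ρ₀)·Δρ/Δz = g·(Δρ/ρ₀)/Δz = 9.8 × 1.6304 × 10⁻³ / 107 = 1.4933 × 10⁻⁴ s⁻².
N = √(1.4933 × 10⁻⁴) = 0.012220 rad s⁻¹ → T = 2π/N = 514.17 s = 8.5695 min ≈ 8.57 min.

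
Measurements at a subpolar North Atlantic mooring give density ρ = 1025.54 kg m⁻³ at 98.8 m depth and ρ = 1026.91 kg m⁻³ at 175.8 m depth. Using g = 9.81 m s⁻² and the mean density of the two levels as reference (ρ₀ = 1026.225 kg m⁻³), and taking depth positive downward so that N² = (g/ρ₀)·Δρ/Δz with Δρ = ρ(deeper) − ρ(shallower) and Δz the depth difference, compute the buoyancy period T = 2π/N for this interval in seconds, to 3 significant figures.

Δρ = 1026.91 − 1025.54 = 1.37 kg m⁻³ over Δz = 175.8 − 98.8 = 77 m.
N² = (9.81/1026.225) × (1.37/77) = 1.7008 × 10⁻⁴ s⁻².
N = √(1.7008 × 10⁻⁴) = 0.013041 rad s⁻¹, so T = 2π/N = 481.80 s ≈ 482 s.

482 s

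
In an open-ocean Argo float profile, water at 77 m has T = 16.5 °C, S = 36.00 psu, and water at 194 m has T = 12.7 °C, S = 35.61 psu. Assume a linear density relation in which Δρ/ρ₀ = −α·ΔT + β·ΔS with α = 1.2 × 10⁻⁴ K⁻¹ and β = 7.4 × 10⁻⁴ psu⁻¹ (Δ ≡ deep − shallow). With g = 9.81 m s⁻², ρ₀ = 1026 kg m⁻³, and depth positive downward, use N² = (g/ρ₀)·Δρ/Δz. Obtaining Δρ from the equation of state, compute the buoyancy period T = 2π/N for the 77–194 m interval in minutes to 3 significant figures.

ΔT = -3.8 K, ΔS = -0.39 psu (deep − shallow).
Δρ/ρ₀ = −αΔT + βΔS = 4.56 × 10⁻⁴ − 2.886 × 10⁻⁴ = 1.674 × 10⁻⁴, so Δρ ≈ 0.1718 kg m⁻³.
N² = (g/ρ₀)·Δρ/Δz = g·(Δρ/ρ₀)/Δz = 9.81 × 1.674 × 10⁻⁴ / 117 = 1.4036 × 10⁻⁵ s⁻².
N = √(1.4036 × 10⁻⁵) = 3.7465 × 10⁻³ rad s⁻¹ → T = 2π/N = 1.6771 × 10³ s = 27.952 min ≈ 28.0 min.

28.0 min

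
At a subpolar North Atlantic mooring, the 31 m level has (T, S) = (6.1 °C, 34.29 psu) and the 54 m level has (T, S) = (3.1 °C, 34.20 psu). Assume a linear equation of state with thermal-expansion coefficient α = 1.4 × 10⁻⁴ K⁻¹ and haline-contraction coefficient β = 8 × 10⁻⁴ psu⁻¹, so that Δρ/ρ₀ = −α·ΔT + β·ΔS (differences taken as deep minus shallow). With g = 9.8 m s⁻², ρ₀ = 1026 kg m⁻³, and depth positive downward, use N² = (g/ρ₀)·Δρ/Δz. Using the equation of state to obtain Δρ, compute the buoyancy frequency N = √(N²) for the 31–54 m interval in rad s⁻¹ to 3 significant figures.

ΔT = -3.0 K, ΔS = -0.09 psu (deep − shallow).
Δρ/ρ₀ = −αΔT + βΔS = 4.20 × 10⁻⁴ − 7.20 × 10⁻⁵ = 3.48 × 10⁻⁴, so Δρ ≈ 0.3570 kg m⁻³.
N² = (g/ρ₀)·Δρ/Δz = g·(Δρ/ρ₀)/Δz = 9.8 × 3.48 × 10⁻⁴ / 23 = 1.4828 × 10⁻⁴ s⁻².
N = √(1.4828 × 10⁻⁴) = 0.012177 rad s⁻¹ ≈ 0.0122 rad s⁻¹.

0.0122 rad s⁻¹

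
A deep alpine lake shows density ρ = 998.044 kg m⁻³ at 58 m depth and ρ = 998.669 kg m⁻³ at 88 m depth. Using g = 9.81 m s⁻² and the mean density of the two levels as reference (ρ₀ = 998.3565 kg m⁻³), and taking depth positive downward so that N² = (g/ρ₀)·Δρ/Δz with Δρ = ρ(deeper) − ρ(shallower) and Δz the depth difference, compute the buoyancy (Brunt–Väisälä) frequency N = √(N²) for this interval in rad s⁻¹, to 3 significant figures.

Δρ = 998.669 − 998.044 = 0.625 kg m⁻³ over Δz = 88 − 58 = 30 m.
N² = (9.81/998.3565) × (0.625/30) = 2.0471 × 10⁻⁴ s⁻².
N = √(2.0471 × 10⁻⁴) = 0.014308 rad s⁻¹ ≈ 0.0143 rad s⁻¹.

0.0143 rad s⁻¹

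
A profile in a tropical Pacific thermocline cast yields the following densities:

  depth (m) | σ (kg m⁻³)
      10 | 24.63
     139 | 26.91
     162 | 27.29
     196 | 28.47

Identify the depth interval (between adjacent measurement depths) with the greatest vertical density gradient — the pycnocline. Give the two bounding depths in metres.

Compute the density gradient over each adjacent pair:
  10–139 m: Δρ/Δz = 2.28/129 = 0.018 kg m⁻⁴
  139–162 m: Δρ/Δz = 0.38/23 = 0.017 kg m⁻⁴
  162–196 m: Δρ/Δz = 1.18/34 = 0.035 kg m⁻⁴
The largest gradient is in the 162–196 m interval — the pycnocline.

162–196 m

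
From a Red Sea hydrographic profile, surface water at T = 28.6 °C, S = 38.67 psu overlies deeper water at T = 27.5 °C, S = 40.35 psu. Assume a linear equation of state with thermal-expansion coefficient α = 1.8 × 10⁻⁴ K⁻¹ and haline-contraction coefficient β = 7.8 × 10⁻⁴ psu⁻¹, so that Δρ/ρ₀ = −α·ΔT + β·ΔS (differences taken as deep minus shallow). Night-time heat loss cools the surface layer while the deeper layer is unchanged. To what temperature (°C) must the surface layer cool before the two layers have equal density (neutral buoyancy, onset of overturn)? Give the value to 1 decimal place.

Neutral buoyancy requires Δρ = 0, i.e. −α(T_deep − T_surf′) + β(S_deep − S_surf) = 0.
T_surf′ = T_deep − (β/α)·ΔS = 27.5 − (7.8 × 10⁻⁴/1.8 × 10⁻⁴)·(+1.68) = 20.220 °C.
Cooling required: 28.6 − (20.220) = 8.380 °C.

20.2 °C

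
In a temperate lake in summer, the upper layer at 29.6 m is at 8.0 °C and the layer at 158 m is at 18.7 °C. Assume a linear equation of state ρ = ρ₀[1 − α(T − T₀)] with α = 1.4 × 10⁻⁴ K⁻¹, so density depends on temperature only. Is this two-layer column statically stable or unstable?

unstable

ΔT = 18.7 − 8.0 = +10.7 K, so Δρ/ρ₀ = −αΔT = -1.498 × 10⁻³.
Δρ/ρ₀ < 0, so Δρ < 0: deeper water is lighter → statically unstable; the column would overturn.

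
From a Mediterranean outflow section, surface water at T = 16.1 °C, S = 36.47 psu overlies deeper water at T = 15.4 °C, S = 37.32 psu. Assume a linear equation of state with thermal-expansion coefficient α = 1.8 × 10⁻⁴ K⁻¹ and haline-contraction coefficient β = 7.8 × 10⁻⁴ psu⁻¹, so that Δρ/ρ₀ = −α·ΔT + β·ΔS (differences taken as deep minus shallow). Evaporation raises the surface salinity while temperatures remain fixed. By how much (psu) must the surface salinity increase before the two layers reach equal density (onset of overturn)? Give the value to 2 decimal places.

1.01 psu

Neutral buoyancy requires −α(T_deep − T_surf) + β(S_deep − S_surf′) = 0.
S_surf′ = S_deep − (α/β)·ΔT = 37.32 − (1.8 × 10⁻⁴/7.8 × 10⁻⁴)·(-0.7) = 37.4815 psu.
Increase required: 37.4815 − 36.47 = 1.0115 psu.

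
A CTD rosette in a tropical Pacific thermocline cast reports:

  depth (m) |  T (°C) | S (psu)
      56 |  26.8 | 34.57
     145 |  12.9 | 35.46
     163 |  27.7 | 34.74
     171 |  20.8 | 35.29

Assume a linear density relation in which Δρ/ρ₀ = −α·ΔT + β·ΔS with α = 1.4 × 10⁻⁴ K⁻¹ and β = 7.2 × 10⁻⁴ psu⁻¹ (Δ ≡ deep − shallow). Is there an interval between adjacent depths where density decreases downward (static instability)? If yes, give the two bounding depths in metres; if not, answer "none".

145–163 m

Evaluate Δρ/ρ₀ = −αΔT + βΔS across each adjacent pair:
  56–145 m: −αΔT+βΔS = −(1.4 × 10⁻⁴)(-13.9)+(7.2 × 10⁻⁴)(+0.89) = 2.6 × 10⁻³ → stable
  145–163 m: −αΔT+βΔS = −(1.4 × 10⁻⁴)(+14.8)+(7.2 × 10⁻⁴)(-0.72) = -2.6 × 10⁻³ → UNSTABLE
  163–171 m: −αΔT+βΔS = −(1.4 × 10⁻⁴)(-6.9)+(7.2 × 10⁻⁴)(+0.55) = 1.4 × 10⁻³ → stable
The 145–163 m interval has Δρ < 0: lighter water underlies denser water.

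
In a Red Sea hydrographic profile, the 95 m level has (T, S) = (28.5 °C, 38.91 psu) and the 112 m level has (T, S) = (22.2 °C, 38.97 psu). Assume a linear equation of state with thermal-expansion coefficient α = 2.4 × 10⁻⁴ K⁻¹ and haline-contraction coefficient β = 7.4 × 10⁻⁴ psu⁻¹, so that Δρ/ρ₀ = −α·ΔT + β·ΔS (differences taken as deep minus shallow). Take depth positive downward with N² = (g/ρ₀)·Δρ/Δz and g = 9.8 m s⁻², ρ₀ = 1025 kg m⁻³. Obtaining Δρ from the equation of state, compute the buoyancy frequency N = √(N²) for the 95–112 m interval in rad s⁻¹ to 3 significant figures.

0.0300 rad s⁻¹

ΔT = -6.3 K, ΔS = +0.06 psu (deep − shallow).
Δρ/ρ₀ = −αΔT + βΔS = 1.512 × 10⁻³ + 4.44 × 10⁻⁵ = 1.5564 × 10⁻³, so Δρ ≈ 1.595 kg m⁻³.
N² = (g/ρ₀)·Δρ/Δz = g·(Δρ/ρ₀)/Δz = 9.8 × 1.5564 × 10⁻³ / 17 = 8.9722 × 10⁻⁴ s⁻².
N = √(8.9722 × 10⁻⁴) = 0.029954 rad s⁻¹ ≈ 0.0300 rad s⁻¹.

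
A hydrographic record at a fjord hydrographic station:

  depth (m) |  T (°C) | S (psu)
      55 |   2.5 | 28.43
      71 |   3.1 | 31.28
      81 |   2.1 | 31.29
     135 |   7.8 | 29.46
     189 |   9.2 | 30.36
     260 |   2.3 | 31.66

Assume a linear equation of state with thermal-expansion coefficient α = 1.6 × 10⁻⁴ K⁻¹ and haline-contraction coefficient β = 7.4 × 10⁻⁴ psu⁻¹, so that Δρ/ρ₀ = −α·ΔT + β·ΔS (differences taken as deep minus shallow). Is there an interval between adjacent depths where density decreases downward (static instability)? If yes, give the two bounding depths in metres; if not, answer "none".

81–135 m

Evaluate Δρ/ρ₀ = −αΔT + βΔS across each adjacent pair:
  55–71 m: −αΔT+βΔS = −(1.6 × 10⁻⁴)(+0.6)+(7.4 × 10⁻⁴)(+2.85) = 2.0 × 10⁻³ → stable
  71–81 m: −αΔT+βΔS = −(1.6 × 10⁻⁴)(-1.0)+(7.4 × 10⁻⁴)(+0.01) = 1.7 × 10⁻⁴ → stable
  81–135 m: −αΔT+βΔS = −(1.6 × 10⁻⁴)(+5.7)+(7.4 × 10⁻⁴)(-1.83) = -2.3 × 10⁻³ → UNSTABLE
  135–189 m: −αΔT+βΔS = −(1.6 × 10⁻⁴)(+1.4)+(7.4 × 10⁻⁴)(+0.90) = 4.4 × 10⁻⁴ → stable
  189–260 m: −αΔT+βΔS = −(1.6 × 10⁻⁴)(-6.9)+(7.4 × 10⁻⁴)(+1.30) = 2.1 × 10⁻³ → stable
The 81–135 m interval has Δρ < 0: lighter water underlies denser water.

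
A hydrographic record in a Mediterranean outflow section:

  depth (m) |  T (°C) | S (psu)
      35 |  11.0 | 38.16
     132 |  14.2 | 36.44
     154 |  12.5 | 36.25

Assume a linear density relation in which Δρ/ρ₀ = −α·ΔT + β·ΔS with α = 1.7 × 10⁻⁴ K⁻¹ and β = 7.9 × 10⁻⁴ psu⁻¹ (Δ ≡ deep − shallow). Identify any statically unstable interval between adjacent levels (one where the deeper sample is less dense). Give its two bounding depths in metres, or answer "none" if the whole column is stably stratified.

35–132 m

Evaluate Δρ/ρ₀ = −αΔT + βΔS across each adjacent pair:
  35–132 m: −αΔT+βΔS = −(1.7 × 10⁻⁴)(+3.2)+(7.9 × 10⁻⁴)(-1.72) = -1.9 × 10⁻³ → UNSTABLE
  132–154 m: −αΔT+βΔS = −(1.7 × 10⁻⁴)(-1.7)+(7.9 × 10⁻⁴)(-0.19) = 1.4 × 10⁻⁴ → stable
The 35–132 m interval has Δρ < 0: lighter water underlies denser water.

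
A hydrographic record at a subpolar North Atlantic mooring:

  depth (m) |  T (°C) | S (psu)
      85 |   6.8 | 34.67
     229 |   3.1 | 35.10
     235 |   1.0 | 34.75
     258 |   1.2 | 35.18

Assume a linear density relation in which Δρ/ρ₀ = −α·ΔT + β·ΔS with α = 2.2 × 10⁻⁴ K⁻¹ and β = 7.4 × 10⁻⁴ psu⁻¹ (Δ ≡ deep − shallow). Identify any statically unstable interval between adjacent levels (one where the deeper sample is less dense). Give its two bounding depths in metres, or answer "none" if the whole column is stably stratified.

Evaluate Δρ/ρ₀ = −αΔT + βΔS across each adjacent pair:
  85–229 m: −αΔT+βΔS = −(2.2 × 10⁻⁴)(-3.7)+(7.4 × 10⁻⁴)(+0.43) = 1.1 × 10⁻³ → stable
  229–235 m: −αΔT+βΔS = −(2.2 × 10⁻⁴)(-2.1)+(7.4 × 10⁻⁴)(-0.35) = 2.0 × 10⁻⁴ → stable
  235–258 m: −αΔT+βΔS = −(2.2 × 10⁻⁴)(+0.2)+(7.4 × 10⁻⁴)(+0.43) = 2.7 × 10⁻⁴ → stable
Every interval has Δρ > 0: the column is stably stratified throughout.

none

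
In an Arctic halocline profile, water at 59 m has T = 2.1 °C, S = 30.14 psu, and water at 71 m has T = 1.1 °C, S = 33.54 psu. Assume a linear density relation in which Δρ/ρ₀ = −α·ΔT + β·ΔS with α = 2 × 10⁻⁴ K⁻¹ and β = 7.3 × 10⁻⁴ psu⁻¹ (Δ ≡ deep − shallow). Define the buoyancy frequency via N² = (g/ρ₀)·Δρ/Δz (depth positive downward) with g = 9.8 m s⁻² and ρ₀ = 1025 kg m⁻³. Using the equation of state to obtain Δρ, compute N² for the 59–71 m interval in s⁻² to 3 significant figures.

2.19 × 10⁻³ s⁻²

ΔT = -1.0 K, ΔS = +3.40 psu (deep − shallow).
Δρ/ρ₀ = −αΔT + βΔS = 2.00 × 10⁻⁴ + 2.482 × 10⁻³ = 2.682 × 10⁻³, so Δρ ≈ 2.749 kg m⁻³.
N² = (g/ρ₀)·Δρ/Δz = g·(Δρ/ρ₀)/Δz = 9.8 × 2.682 × 10⁻³ / 12 = 2.1903 × 10⁻³ s⁻² ≈ 2.19 × 10⁻³ s⁻².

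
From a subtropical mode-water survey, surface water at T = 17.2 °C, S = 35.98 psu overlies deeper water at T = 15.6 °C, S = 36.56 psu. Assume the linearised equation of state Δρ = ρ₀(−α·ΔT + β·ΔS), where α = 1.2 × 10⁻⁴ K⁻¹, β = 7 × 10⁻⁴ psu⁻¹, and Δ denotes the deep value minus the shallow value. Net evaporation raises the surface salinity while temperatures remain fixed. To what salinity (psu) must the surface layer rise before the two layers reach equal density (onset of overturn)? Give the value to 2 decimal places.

36.83 psu

Neutral buoyancy requires −α(T_deep − T_surf) + β(S_deep − S_surf′) = 0.
S_surf′ = S_deep − (α/β)·ΔT = 36.56 − (1.2 × 10⁻⁴/7 × 10⁻⁴)·(-1.6) = 36.8343 psu.
Increase required: 36.8343 − 35.98 = 0.8543 psu.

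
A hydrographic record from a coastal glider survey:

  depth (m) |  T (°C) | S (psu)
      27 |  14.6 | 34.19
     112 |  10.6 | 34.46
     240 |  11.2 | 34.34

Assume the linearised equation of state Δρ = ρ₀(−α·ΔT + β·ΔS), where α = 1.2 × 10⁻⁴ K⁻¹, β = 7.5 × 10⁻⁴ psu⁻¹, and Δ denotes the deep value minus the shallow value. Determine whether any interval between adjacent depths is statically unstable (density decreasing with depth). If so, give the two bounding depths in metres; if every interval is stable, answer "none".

Evaluate Δρ/ρ₀ = −αΔT + βΔS across each adjacent pair:
  27–112 m: −αΔT+βΔS = −(1.2 × 10⁻⁴)(-4.0)+(7.5 × 10⁻⁴)(+0.27) = 6.8 × 10⁻⁴ → stable
  112–240 m: −αΔT+βΔS = −(1.2 × 10⁻⁴)(+0.6)+(7.5 × 10⁻⁴)(-0.12) = -1.6 × 10⁻⁴ → UNSTABLE
The 112–240 m interval has Δρ < 0: lighter water underlies denser water.

112–240 m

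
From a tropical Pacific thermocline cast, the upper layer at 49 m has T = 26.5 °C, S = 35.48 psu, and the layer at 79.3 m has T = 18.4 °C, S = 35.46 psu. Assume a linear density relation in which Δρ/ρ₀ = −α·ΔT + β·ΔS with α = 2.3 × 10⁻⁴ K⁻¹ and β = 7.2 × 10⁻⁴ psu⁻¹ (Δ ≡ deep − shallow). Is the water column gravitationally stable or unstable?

ΔT = 18.4 − 26.5 = -8.1 K and ΔS = 35.46 − 35.48 = -0.02 psu (deep − shallow).
−αΔT = 1.863 × 10⁻³; βΔS = -1.44 × 10⁻⁵; sum Δρ/ρ₀ = 1.8486 × 10⁻³.
Δρ/ρ₀ > 0, so Δρ > 0: deeper water is denser → statically stable.

stable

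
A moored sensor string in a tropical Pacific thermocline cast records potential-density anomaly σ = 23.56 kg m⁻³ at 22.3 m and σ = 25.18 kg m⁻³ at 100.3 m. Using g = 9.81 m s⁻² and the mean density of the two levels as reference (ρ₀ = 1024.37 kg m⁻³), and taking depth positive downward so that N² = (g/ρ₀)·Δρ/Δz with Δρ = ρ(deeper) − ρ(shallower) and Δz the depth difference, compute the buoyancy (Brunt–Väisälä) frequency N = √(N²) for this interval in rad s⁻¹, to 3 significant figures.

0.0141 rad s⁻¹

Δρ = 1025.18 − 1023.56 = 1.62 kg m⁻³ over Δz = 100.3 − 22.3 = 78 m.
N² = (9.81/1024.37) × (1.62/78) = 1.9890 × 10⁻⁴ s⁻².
N = √(1.9890 × 10⁻⁴) = 0.014103 rad s⁻¹ ≈ 0.0141 rad s⁻¹.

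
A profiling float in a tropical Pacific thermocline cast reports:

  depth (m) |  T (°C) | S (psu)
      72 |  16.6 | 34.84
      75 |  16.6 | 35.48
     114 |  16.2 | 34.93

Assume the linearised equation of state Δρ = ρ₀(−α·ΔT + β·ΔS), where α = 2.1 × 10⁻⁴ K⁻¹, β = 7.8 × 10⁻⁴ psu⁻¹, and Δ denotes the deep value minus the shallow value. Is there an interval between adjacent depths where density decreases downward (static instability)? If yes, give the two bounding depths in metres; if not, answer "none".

75–114 m

Evaluate Δρ/ρ₀ = −αΔT + βΔS across each adjacent pair:
  72–75 m: −αΔT+βΔS = −(2.1 × 10⁻⁴)(+0.0)+(7.8 × 10⁻⁴)(+0.64) = 5.0 × 10⁻⁴ → stable
  75–114 m: −αΔT+βΔS = −(2.1 × 10⁻⁴)(-0.4)+(7.8 × 10⁻⁴)(-0.55) = -3.5 × 10⁻⁴ → UNSTABLE
The 75–114 m interval has Δρ < 0: lighter water underlies denser water.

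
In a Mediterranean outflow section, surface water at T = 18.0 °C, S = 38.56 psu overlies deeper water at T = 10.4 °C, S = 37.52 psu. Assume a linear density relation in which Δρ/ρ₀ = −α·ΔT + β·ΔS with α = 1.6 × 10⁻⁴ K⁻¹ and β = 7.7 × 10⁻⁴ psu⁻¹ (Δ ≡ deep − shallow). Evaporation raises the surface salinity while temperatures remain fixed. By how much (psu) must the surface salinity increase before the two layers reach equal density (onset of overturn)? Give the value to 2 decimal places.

Neutral buoyancy requires −α(T_deep − T_surf) + β(S_deep − S_surf′) = 0.
S_surf′ = S_deep − (α/β)·ΔT = 37.52 − (1.6 × 10⁻⁴/7.7 × 10⁻⁴)·(-7.6) = 39.0992 psu.
Increase required: 39.0992 − 38.56 = 0.5392 psu.

0.54 psu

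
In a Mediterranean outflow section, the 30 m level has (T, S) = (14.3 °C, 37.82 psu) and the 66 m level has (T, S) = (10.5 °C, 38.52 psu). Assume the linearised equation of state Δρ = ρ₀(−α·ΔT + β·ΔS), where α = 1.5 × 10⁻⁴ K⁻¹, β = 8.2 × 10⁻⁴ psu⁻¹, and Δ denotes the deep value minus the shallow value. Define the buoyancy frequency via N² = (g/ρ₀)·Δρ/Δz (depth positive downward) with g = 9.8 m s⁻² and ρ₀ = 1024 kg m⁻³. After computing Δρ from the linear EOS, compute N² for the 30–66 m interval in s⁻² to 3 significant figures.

ΔT = -3.8 K, ΔS = +0.70 psu (deep − shallow).
Δρ/ρ₀ = −αΔT + βΔS = 5.70 × 10⁻⁴ + 5.74 × 10⁻⁴ = 1.144 × 10⁻³, so Δρ ≈ 1.171 kg m⁻³.
N² = (g/ρ₀)·Δρ/Δz = g·(Δρ/ρ₀)/Δz = 9.8 × 1.144 × 10⁻³ / 36 = 3.1142 × 10⁻⁴ s⁻² ≈ 3.11 × 10⁻⁴ s⁻².

3.11 × 10⁻⁴ s⁻²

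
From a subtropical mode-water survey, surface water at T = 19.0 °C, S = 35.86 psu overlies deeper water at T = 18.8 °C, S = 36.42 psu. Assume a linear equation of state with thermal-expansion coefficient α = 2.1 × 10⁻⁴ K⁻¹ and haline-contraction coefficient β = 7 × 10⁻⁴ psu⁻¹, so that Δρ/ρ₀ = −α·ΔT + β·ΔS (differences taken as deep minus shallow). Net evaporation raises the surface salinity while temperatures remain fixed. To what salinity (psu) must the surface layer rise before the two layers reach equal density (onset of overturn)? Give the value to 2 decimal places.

36.48 psu

Neutral buoyancy requires −α(T_deep − T_surf) + β(S_deep − S_surf′) = 0.
S_surf′ = S_deep − (α/β)·ΔT = 36.42 − (2.1 × 10⁻⁴/7 × 10⁻⁴)·(-0.2) = 36.4800 psu.
Increase required: 36.4800 − 35.86 = 0.6200 psu.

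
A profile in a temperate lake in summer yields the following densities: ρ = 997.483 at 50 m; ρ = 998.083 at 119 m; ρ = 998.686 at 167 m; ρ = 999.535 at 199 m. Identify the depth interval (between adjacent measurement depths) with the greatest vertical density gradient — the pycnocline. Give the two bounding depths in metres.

167–199 m

Compute the density gradient over each adjacent pair:
  50–119 m: Δρ/Δz = 0.600/69 = 8.7 × 10⁻³ kg m⁻⁴
  119–167 m: Δρ/Δz = 0.603/48 = 0.013 kg m⁻⁴
  167–199 m: Δρ/Δz = 0.849/32 = 0.027 kg m⁻⁴
The largest gradient is in the 167–199 m interval — the pycnocline.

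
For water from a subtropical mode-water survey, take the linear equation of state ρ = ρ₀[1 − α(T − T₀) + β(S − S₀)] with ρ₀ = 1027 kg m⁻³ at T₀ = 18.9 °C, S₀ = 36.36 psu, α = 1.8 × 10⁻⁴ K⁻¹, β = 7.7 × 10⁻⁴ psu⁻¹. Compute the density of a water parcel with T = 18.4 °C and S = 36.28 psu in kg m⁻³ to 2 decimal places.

T − T₀ = -0.5 K, S − S₀ = -0.08 psu.
Bracket = 1 − α·(-0.5) + β·(-0.08) = 1 + (2.84 × 10⁻⁵) = 1.0000284.
ρ = 1027 × 1.0000284 = 1027.03 kg m⁻³.

1027.03 kg m⁻³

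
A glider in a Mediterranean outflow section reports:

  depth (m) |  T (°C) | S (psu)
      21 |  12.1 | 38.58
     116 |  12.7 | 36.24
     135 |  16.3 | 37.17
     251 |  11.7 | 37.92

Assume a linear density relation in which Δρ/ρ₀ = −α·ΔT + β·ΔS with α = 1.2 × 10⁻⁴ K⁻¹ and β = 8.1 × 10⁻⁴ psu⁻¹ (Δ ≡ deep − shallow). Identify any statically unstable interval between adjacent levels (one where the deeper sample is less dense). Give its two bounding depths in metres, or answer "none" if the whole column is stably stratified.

21–116 m

Evaluate Δρ/ρ₀ = −αΔT + βΔS across each adjacent pair:
  21–116 m: −αΔT+βΔS = −(1.2 × 10⁻⁴)(+0.6)+(8.1 × 10⁻⁴)(-2.34) = -2.0 × 10⁻³ → UNSTABLE
  116–135 m: −αΔT+βΔS = −(1.2 × 10⁻⁴)(+3.6)+(8.1 × 10⁻⁴)(+0.93) = 3.2 × 10⁻⁴ → stable
  135–251 m: −αΔT+βΔS = −(1.2 × 10⁻⁴)(-4.6)+(8.1 × 10⁻⁴)(+0.75) = 1.2 × 10⁻³ → stable
The 21–116 m interval has Δρ < 0: lighter water underlies denser water.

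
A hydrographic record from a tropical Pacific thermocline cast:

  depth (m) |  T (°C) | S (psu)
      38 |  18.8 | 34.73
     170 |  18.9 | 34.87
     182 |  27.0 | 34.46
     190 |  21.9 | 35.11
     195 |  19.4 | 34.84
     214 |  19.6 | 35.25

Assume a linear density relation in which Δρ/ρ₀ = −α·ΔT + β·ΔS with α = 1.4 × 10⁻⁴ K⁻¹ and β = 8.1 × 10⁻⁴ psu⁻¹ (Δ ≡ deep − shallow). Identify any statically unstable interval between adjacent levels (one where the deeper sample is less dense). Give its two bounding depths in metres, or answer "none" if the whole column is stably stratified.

Evaluate Δρ/ρ₀ = −αΔT + βΔS across each adjacent pair:
  38–170 m: −αΔT+βΔS = −(1.4 × 10⁻⁴)(+0.1)+(8.1 × 10⁻⁴)(+0.14) = 9.9 × 10⁻⁵ → stable
  170–182 m: −αΔT+βΔS = −(1.4 × 10⁻⁴)(+8.1)+(8.1 × 10⁻⁴)(-0.41) = -1.5 × 10⁻³ → UNSTABLE
  182–190 m: −αΔT+βΔS = −(1.4 × 10⁻⁴)(-5.1)+(8.1 × 10⁻⁴)(+0.65) = 1.2 × 10⁻³ → stable
  190–195 m: −αΔT+βΔS = −(1.4 × 10⁻⁴)(-2.5)+(8.1 × 10⁻⁴)(-0.27) = 1.3 × 10⁻⁴ → stable
  195–214 m: −αΔT+βΔS = −(1.4 × 10⁻⁴)(+0.2)+(8.1 × 10⁻⁴)(+0.41) = 3.0 × 10⁻⁴ → stable
The 170–182 m interval has Δρ < 0: lighter water underlies denser water.

170–182 m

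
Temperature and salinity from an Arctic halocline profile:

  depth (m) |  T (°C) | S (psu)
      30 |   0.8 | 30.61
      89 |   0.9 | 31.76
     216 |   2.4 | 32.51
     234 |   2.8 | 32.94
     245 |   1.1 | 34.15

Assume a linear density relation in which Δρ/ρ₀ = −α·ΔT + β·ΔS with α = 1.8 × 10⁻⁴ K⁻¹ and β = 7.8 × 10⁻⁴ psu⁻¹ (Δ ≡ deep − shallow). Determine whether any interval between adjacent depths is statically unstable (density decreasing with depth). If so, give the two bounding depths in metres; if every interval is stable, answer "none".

Evaluate Δρ/ρ₀ = −αΔT + βΔS across each adjacent pair:
  30–89 m: −αΔT+βΔS = −(1.8 × 10⁻⁴)(+0.1)+(7.8 × 10⁻⁴)(+1.15) = 8.8 × 10⁻⁴ → stable
  89–216 m: −αΔT+βΔS = −(1.8 × 10⁻⁴)(+1.5)+(7.8 × 10⁻⁴)(+0.75) = 3.2 × 10⁻⁴ → stable
  216–234 m: −αΔT+βΔS = −(1.8 × 10⁻⁴)(+0.4)+(7.8 × 10⁻⁴)(+0.43) = 2.6 × 10⁻⁴ → stable
  234–245 m: −αΔT+βΔS = −(1.8 × 10⁻⁴)(-1.7)+(7.8 × 10⁻⁴)(+1.21) = 1.2 × 10⁻³ → stable
Every interval has Δρ > 0: the column is stably stratified throughout.

none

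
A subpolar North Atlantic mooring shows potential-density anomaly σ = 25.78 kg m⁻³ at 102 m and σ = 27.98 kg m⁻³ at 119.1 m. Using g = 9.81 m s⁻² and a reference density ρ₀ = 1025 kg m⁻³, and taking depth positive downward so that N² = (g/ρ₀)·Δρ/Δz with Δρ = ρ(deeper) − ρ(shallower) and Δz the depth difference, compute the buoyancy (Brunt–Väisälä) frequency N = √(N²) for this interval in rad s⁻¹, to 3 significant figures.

Δρ = 1027.98 − 1025.78 = 2.20 kg m⁻³ over Δz = 119.1 − 102 = 17.1 m.
N² = (9.81/1025) × (2.20/17.1) = 1.2313 × 10⁻³ s⁻².
N = √(1.2313 × 10⁻³) = 0.035090 rad s⁻¹ ≈ 0.0351 rad s⁻¹.

0.0351 rad s⁻¹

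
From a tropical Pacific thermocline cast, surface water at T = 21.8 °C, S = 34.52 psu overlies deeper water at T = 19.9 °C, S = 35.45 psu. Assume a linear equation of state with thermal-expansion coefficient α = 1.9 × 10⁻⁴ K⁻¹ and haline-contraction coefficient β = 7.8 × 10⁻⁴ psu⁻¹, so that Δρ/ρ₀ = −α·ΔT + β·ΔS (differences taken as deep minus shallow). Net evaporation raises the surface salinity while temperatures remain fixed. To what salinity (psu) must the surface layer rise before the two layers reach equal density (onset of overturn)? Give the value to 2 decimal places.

Neutral buoyancy requires −α(T_deep − T_surf) + β(S_deep − S_surf′) = 0.
S_surf′ = S_deep − (α/β)·ΔT = 35.45 − (1.9 × 10⁻⁴/7.8 × 10⁻⁴)·(-1.9) = 35.9128 psu.
Increase required: 35.9128 − 34.52 = 1.3928 psu.

35.91 psu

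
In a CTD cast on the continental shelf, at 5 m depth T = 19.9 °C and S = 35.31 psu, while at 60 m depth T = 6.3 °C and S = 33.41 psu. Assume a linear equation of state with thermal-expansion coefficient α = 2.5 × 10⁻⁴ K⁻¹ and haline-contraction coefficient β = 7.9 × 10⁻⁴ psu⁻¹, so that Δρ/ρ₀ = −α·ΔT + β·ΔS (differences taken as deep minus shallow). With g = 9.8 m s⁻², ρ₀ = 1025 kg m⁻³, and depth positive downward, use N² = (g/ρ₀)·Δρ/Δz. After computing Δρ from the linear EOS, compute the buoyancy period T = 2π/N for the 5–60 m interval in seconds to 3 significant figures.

342 s

ΔT = -13.6 K, ΔS = -1.90 psu (deep − shallow).
Δρ/ρ₀ = −αΔT + βΔS = 3.40 × 10⁻³ − 1.501 × 10⁻³ = 1.899 × 10⁻³, so Δρ ≈ 1.946 kg m⁻³.
N² = (g/ρ₀)·Δρ/Δz = g·(Δρ/ρ₀)/Δz = 9.8 × 1.899 × 10⁻³ / 55 = 3.3837 × 10⁻⁴ s⁻².
N = √(3.3837 × 10⁻⁴) = 0.018395 rad s⁻¹ → T = 2π/N = 341.57 s ≈ 342 s.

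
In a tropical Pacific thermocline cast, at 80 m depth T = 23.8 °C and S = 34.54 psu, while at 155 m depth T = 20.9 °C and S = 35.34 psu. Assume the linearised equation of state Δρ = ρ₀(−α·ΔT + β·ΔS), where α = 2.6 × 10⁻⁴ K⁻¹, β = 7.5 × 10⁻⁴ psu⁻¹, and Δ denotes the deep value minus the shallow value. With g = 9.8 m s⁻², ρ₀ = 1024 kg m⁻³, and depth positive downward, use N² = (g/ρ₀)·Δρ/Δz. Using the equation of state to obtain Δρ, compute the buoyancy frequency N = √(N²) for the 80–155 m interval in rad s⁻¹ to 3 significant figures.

ΔT = -2.9 K, ΔS = +0.80 psu (deep − shallow).
Δρ/ρ₀ = −αΔT + βΔS = 7.54 × 10⁻⁴ + 6.00 × 10⁻⁴ = 1.354 × 10⁻³, so Δρ ≈ 1.386 kg m⁻³.
N² = (g/ρ₀)·Δρ/Δz = g·(Δρ/ρ₀)/Δz = 9.8 × 1.354 × 10⁻³ / 75 = 1.7692 × 10⁻⁴ s⁻².
N = √(1.7692 × 10⁻⁴) = 0.013301 rad s⁻¹ ≈ 0.0133 rad s⁻¹.

0.0133 rad s⁻¹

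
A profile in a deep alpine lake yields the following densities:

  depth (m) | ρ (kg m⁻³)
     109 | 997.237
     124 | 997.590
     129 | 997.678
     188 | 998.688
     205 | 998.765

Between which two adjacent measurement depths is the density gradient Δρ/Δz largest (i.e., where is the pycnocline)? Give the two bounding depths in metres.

109–124 m

Compute the density gradient over each adjacent pair:
  109–124 m: Δρ/Δz = 0.353/15 = 0.024 kg m⁻⁴
  124–129 m: Δρ/Δz = 0.088/5 = 0.018 kg m⁻⁴
  129–188 m: Δρ/Δz = 1.010/59 = 0.017 kg m⁻⁴
  188–205 m: Δρ/Δz = 0.077/17 = 4.5 × 10⁻³ kg m⁻⁴
The largest gradient is in the 109–124 m interval — the pycnocline.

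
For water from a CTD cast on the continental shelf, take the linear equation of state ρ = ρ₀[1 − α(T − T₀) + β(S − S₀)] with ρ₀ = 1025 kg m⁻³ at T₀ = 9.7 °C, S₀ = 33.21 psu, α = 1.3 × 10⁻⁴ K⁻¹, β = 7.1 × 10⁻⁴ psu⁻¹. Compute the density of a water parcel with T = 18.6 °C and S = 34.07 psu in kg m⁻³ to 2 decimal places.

T − T₀ = +8.9 K, S − S₀ = +0.86 psu.
Bracket = 1 − α·(+8.9) + β·(+0.86) = 1 + (-5.464 × 10⁻⁴) = 0.9994536.
ρ = 1025 × 0.9994536 = 1024.44 kg m⁻³.

1024.44 kg m⁻³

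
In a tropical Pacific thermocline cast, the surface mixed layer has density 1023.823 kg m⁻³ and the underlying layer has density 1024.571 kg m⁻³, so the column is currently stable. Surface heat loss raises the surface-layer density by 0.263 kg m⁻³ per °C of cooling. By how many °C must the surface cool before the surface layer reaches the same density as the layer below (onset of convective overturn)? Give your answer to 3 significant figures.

2.84 °C

Density deficit of the surface layer: 1024.571 − 1023.823 = 0.748 kg m⁻³.
Required change = 0.748 / 0.263 = 2.84 °C.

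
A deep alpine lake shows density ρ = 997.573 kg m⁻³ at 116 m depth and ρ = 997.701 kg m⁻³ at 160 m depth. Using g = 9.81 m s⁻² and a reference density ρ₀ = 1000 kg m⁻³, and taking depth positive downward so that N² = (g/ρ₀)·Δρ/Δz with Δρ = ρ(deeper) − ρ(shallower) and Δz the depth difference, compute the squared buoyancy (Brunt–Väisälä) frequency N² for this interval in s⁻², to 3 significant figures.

2.85 × 10⁻⁵ s⁻²

Δρ = 997.701 − 997.573 = 0.128 kg m⁻³ over Δz = 160 − 116 = 44 m.
N² = (9.81/1000) × (0.128/44) = 2.8538 × 10⁻⁵ s⁻² ≈ 2.85 × 10⁻⁵ s⁻².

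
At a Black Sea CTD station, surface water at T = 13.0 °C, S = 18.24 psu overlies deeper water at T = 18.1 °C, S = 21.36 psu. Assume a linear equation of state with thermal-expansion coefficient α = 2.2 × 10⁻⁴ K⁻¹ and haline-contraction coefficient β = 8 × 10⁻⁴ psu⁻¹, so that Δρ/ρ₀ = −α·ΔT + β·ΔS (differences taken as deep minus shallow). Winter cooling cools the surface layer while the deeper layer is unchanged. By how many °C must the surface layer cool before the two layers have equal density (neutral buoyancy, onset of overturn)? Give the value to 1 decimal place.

6.2 °C

Neutral buoyancy requires Δρ = 0, i.e. −α(T_deep − T_surf′) + β(S_deep − S_surf) = 0.
T_surf′ = T_deep − (β/α)·ΔS = 18.1 − (8 × 10⁻⁴/2.2 × 10⁻⁴)·(+3.12) = 6.755 °C.
Cooling required: 13.0 − (6.755) = 6.245 °C.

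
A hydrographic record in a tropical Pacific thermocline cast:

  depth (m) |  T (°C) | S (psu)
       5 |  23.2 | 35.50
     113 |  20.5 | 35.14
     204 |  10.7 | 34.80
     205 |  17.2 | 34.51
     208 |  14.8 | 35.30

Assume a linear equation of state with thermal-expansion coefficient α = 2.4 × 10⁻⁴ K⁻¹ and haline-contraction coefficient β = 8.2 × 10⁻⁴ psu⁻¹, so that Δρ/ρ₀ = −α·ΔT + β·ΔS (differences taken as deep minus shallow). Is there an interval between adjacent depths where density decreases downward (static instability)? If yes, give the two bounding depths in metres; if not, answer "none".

204–205 m

Evaluate Δρ/ρ₀ = −αΔT + βΔS across each adjacent pair:
  5–113 m: −αΔT+βΔS = −(2.4 × 10⁻⁴)(-2.7)+(8.2 × 10⁻⁴)(-0.36) = 3.5 × 10⁻⁴ → stable
  113–204 m: −αΔT+βΔS = −(2.4 × 10⁻⁴)(-9.8)+(8.2 × 10⁻⁴)(-0.34) = 2.1 × 10⁻³ → stable
  204–205 m: −αΔT+βΔS = −(2.4 × 10⁻⁴)(+6.5)+(8.2 × 10⁻⁴)(-0.29) = -1.8 × 10⁻³ → UNSTABLE
  205–208 m: −αΔT+βΔS = −(2.4 × 10⁻⁴)(-2.4)+(8.2 × 10⁻⁴)(+0.79) = 1.2 × 10⁻³ → stable
The 204–205 m interval has Δρ < 0: lighter water underlies denser water.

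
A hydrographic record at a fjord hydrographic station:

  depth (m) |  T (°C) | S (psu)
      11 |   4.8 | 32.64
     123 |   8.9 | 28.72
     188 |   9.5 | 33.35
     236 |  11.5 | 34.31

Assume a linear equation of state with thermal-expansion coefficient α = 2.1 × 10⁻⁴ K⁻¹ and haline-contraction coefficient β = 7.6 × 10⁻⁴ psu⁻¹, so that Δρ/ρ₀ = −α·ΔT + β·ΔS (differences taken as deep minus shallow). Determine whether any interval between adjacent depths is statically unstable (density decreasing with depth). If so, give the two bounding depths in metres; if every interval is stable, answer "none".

11–123 m

Evaluate Δρ/ρ₀ = −αΔT + βΔS across each adjacent pair:
  11–123 m: −αΔT+βΔS = −(2.1 × 10⁻⁴)(+4.1)+(7.6 × 10⁻⁴)(-3.92) = -3.8 × 10⁻³ → UNSTABLE
  123–188 m: −αΔT+βΔS = −(2.1 × 10⁻⁴)(+0.6)+(7.6 × 10⁻⁴)(+4.63) = 3.4 × 10⁻³ → stable
  188–236 m: −αΔT+βΔS = −(2.1 × 10⁻⁴)(+2.0)+(7.6 × 10⁻⁴)(+0.96) = 3.1 × 10⁻⁴ → stable
The 11–123 m interval has Δρ < 0: lighter water underlies denser water.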